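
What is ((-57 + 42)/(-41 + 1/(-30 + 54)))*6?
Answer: 2160/983 ≈ 2.1974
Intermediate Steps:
((-57 + 42)/(-41 + 1/(-30 + 54)))*6 = -15/(-41 + 1/24)*6 = -15/(-983/24)*6 = -15*(-24/983)*6 = (360/983)*6 = 2160/983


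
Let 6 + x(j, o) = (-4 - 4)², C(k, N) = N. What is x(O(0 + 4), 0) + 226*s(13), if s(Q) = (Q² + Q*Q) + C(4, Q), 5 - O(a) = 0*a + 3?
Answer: 79384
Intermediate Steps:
O(a) = 2 (O(a) = 5 - (0*a + 3) = 5 - (0 + 3) = 5 - 1*3 = 5 - 3 = 2)
x(j, o) = 58 (x(j, o) = -6 + (-4 - 4)² = -6 + (-8)² = -6 + 64 = 58)
s(Q) = Q + 2*Q² (s(Q) = (Q² + Q*Q) + Q = (Q² + Q²) + Q = 2*Q² + Q = Q + 2*Q²)
x(O(0 + 4), 0) + 226*s(13) = 58 + 226*(13*(1 + 2*13)) = 58 + 226*(13*(1 + 26)) = 58 + 226*(13*27) = 58 + 226*351 = 58 + 79326 = 79384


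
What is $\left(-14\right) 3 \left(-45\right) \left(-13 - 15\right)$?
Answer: $-52920$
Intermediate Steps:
$\left(-14\right) 3 \left(-45\right) \left(-13 - 15\right) = \left(-42\right) \left(-45\right) \left(-28\right) = 1890 \left(-28\right) = -52920$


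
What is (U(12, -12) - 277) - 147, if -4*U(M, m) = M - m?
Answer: -430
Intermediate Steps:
U(M, m) = -M/4 + m/4 (U(M, m) = -(M - m)/4 = -M/4 + m/4)
(U(12, -12) - 277) - 147 = ((-1/4*12 + (1/4)*(-12)) - 277) - 147 = ((-3 - 3) - 277) - 147 = (-6 - 277) - 147 = -283 - 147 = -430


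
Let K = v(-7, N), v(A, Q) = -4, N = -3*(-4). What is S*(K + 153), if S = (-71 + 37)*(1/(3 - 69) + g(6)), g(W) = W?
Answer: -1000535/33 ≈ -30319.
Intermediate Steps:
N = 12
K = -4
S = -6715/33 (S = (-71 + 37)*(1/(3 - 69) + 6) = -34*(1/(-66) + 6) = -34*(-1/66 + 6) = -34*395/66 = -6715/33 ≈ -203.48)
S*(K + 153) = -6715*(-4 + 153)/33 = -6715/33*149 = -1000535/33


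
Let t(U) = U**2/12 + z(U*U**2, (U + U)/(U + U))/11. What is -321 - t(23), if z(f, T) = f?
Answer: -194195/132 ≈ -1471.2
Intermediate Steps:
t(U) = U**3/11 + U**2/12 (t(U) = U**2/12 + (U*U**2)/11 = U**2*(1/12) + U**3*(1/11) = U**2/12 + U**3/11 = U**3/11 + U**2/12)
-321 - t(23) = -321 - 23**2*(11 + 12*23)/132 = -321 - 529*(11 + 276)/132 = -321 - 529*287/132 = -321 - 1*151823/132 = -321 - 151823/132 = -194195/132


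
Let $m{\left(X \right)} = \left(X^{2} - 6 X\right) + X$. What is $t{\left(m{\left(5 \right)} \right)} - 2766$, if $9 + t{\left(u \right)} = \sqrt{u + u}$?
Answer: $-2775$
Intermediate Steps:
$m{\left(X \right)} = X^{2} - 5 X$
$t{\left(u \right)} = -9 + \sqrt{2} \sqrt{u}$ ($t{\left(u \right)} = -9 + \sqrt{u + u} = -9 + \sqrt{2 u} = -9 + \sqrt{2} \sqrt{u}$)
$t{\left(m{\left(5 \right)} \right)} - 2766 = \left(-9 + \sqrt{2} \sqrt{5 \left(-5 + 5\right)}\right) - 2766 = \left(-9 + \sqrt{2} \sqrt{5 \cdot 0}\right) - 2766 = \left(-9 + \sqrt{2} \sqrt{0}\right) - 2766 = \left(-9 + \sqrt{2} \cdot 0\right) - 2766 = \left(-9 + 0\right) - 2766 = -9 - 2766 = -2775$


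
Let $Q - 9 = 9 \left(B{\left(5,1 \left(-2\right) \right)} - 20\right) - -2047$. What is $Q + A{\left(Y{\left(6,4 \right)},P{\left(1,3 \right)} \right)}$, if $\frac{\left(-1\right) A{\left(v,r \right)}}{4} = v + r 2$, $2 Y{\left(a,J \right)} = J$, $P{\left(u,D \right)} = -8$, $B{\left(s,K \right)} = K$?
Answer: $1914$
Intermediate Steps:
$Y{\left(a,J \right)} = \frac{J}{2}$
$Q = 1858$ ($Q = 9 + \left(9 \left(1 \left(-2\right) - 20\right) - -2047\right) = 9 + \left(9 \left(-2 - 20\right) + 2047\right) = 9 + \left(9 \left(-22\right) + 2047\right) = 9 + \left(-198 + 2047\right) = 9 + 1849 = 1858$)
$A{\left(v,r \right)} = - 8 r - 4 v$ ($A{\left(v,r \right)} = - 4 \left(v + r 2\right) = - 4 \left(v + 2 r\right) = - 8 r - 4 v$)
$Q + A{\left(Y{\left(6,4 \right)},P{\left(1,3 \right)} \right)} = 1858 - \left(-64 + 4 \cdot \frac{1}{2} \cdot 4\right) = 1858 + \left(64 - 8\right) = 1858 + 56 = 1914$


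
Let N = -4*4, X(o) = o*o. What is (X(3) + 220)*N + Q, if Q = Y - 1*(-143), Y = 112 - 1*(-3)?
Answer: -3406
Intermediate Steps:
X(o) = o²
Y = 115 (Y = 112 + 3 = 115)
Q = 258 (Q = 115 - 1*(-143) = 115 + 143 = 258)
N = -16
(X(3) + 220)*N + Q = (3² + 220)*(-16) + 258 = (9 + 220)*(-16) + 258 = 229*(-16) + 258 = -3664 + 258 = -3406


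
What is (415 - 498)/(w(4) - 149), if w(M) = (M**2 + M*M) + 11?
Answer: 83/106 ≈ 0.78302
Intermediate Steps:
w(M) = 11 + 2*M**2 (w(M) = (M**2 + M**2) + 11 = 2*M**2 + 11 = 11 + 2*M**2)
(415 - 498)/(w(4) - 149) = (415 - 498)/((11 + 2*4**2) - 149) = -83/((11 + 2*16) - 149) = -83/((11 + 32) - 149) = -83/(43 - 149) = -83/(-106) = -83*(-1/106) = 83/106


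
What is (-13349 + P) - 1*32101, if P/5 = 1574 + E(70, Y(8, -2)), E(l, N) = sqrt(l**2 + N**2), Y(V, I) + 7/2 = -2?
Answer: -37580 + 5*sqrt(19721)/2 ≈ -37229.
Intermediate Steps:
Y(V, I) = -11/2 (Y(V, I) = -7/2 - 2 = -11/2)
E(l, N) = sqrt(N**2 + l**2)
P = 7870 + 5*sqrt(19721)/2 (P = 5*(1574 + sqrt((-11/2)**2 + 70**2)) = 5*(1574 + sqrt(121/4 + 4900)) = 5*(1574 + sqrt(19721/4)) = 5*(1574 + sqrt(19721)/2) = 7870 + 5*sqrt(19721)/2 ≈ 8221.1)
(-13349 + P) - 1*32101 = (-13349 + (7870 + 5*sqrt(19721)/2)) - 1*32101 = (-5479 + 5*sqrt(19721)/2) - 32101 = -37580 + 5*sqrt(19721)/2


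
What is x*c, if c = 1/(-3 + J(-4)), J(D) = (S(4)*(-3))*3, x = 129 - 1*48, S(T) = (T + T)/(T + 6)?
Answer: -135/17 ≈ -7.9412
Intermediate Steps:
S(T) = 2*T/(6 + T) (S(T) = (2*T)/(6 + T) = 2*T/(6 + T))
x = 81 (x = 129 - 48 = 81)
J(D) = -36/5 (J(D) = ((2*4/(6 + 4))*(-3))*3 = ((2*4/10)*(-3))*3 = ((2*4*(⅒))*(-3))*3 = ((⅘)*(-3))*3 = -12/5*3 = -36/5)
c = -5/51 (c = 1/(-3 - 36/5) = 1/(-51/5) = -5/51 ≈ -0.098039)
x*c = 81*(-5/51) = -135/17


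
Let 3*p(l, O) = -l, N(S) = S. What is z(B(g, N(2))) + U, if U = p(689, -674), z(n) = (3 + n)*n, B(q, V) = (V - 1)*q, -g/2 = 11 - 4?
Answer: -227/3 ≈ -75.667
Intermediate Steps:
g = -14 (g = -2*(11 - 4) = -2*7 = -14)
B(q, V) = q*(-1 + V) (B(q, V) = (-1 + V)*q = q*(-1 + V))
z(n) = n*(3 + n)
p(l, O) = -l/3 (p(l, O) = (-l)/3 = -l/3)
U = -689/3 (U = -1/3*689 = -689/3 ≈ -229.67)
z(B(g, N(2))) + U = (-14*(-1 + 2))*(3 - 14*(-1 + 2)) - 689/3 = (-14*1)*(3 - 14*1) - 689/3 = -14*(3 - 14) - 689/3 = -14*(-11) - 689/3 = 154 - 689/3 = -227/3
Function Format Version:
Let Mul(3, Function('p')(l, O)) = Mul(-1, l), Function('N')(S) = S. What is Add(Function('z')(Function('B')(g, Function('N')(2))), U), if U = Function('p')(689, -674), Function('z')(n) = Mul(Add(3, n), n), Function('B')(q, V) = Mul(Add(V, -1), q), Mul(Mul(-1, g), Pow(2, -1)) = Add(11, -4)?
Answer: Rational(-227, 3) ≈ -75.667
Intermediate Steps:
g = -14 (g = Mul(-2, Add(11, -4)) = Mul(-2, 7) = -14)
Function('B')(q, V) = Mul(q, Add(-1, V)) (Function('B')(q, V) = Mul(Add(-1, V), q) = Mul(q, Add(-1, V)))
Function('z')(n) = Mul(n, Add(3, n))
Function('p')(l, O) = Mul(Rational(-1, 3), l) (Function('p')(l, O) = Mul(Rational(1, 3), Mul(-1, l)) = Mul(Rational(-1, 3), l))
U = Rational(-689, 3) (U = Mul(Rational(-1, 3), 689) = Rational(-689, 3) ≈ -229.67)
Add(Function('z')(Function('B')(g, Function('N')(2))), U) = Add(Mul(Mul(-14, Add(-1, 2)), Add(3, Mul(-14, Add(-1, 2)))), Rational(-689, 3)) = Add(Mul(Mul(-14, 1), Add(3, Mul(-14, 1))), Rational(-689, 3)) = Add(Mul(-14, Add(3, -14)), Rational(-689, 3)) = Add(Mul(-14, -11), Rational(-689, 3)) = Add(154, Rational(-689, 3)) = Rational(-227, 3)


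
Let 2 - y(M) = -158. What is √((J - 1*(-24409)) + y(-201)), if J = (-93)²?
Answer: √33218 ≈ 182.26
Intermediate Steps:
J = 8649
y(M) = 160 (y(M) = 2 - 1*(-158) = 2 + 158 = 160)
√((J - 1*(-24409)) + y(-201)) = √((8649 - 1*(-24409)) + 160) = √((8649 + 24409) + 160) = √(33058 + 160) = √33218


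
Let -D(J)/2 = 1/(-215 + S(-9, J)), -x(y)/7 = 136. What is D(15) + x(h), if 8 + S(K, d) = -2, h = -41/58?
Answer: -214198/225 ≈ -951.99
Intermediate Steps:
h = -41/58 (h = -41*1/58 = -41/58 ≈ -0.70690)
S(K, d) = -10 (S(K, d) = -8 - 2 = -10)
x(y) = -952 (x(y) = -7*136 = -952)
D(J) = 2/225 (D(J) = -2/(-215 - 10) = -2/(-225) = -2*(-1/225) = 2/225)
D(15) + x(h) = 2/225 - 952 = -214198/225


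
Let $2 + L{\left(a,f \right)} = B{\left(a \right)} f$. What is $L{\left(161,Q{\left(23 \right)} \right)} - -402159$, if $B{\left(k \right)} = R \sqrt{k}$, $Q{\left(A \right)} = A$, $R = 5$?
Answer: $402157 + 115 \sqrt{161} \approx 4.0362 \cdot 10^{5}$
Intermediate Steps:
$B{\left(k \right)} = 5 \sqrt{k}$
$L{\left(a,f \right)} = -2 + 5 f \sqrt{a}$ ($L{\left(a,f \right)} = -2 + 5 \sqrt{a} f = -2 + 5 f \sqrt{a}$)
$L{\left(161,Q{\left(23 \right)} \right)} - -402159 = \left(-2 + 5 \cdot 23 \sqrt{161}\right) - -402159 = \left(-2 + 115 \sqrt{161}\right) + 402159 = 402157 + 115 \sqrt{161}$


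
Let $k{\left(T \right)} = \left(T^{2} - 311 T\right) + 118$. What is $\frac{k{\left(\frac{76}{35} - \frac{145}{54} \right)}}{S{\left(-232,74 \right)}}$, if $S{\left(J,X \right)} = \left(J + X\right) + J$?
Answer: $- \frac{993194731}{1393119000} \approx -0.71293$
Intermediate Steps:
$S{\left(J,X \right)} = X + 2 J$
$k{\left(T \right)} = 118 + T^{2} - 311 T$
$\frac{k{\left(\frac{76}{35} - \frac{145}{54} \right)}}{S{\left(-232,74 \right)}} = \frac{118 + \left(\frac{76}{35} - \frac{145}{54}\right)^{2} - 311 \left(\frac{76}{35} - \frac{145}{54}\right)}{74 + 2 \left(-232\right)} = \frac{118 + \left(76 \cdot \frac{1}{35} - \frac{145}{54}\right)^{2} - 311 \left(76 \cdot \frac{1}{35} - \frac{145}{54}\right)}{74 - 464} = \frac{118 + \left(\frac{76}{35} - \frac{145}{54}\right)^{2} - 311 \left(\frac{76}{35} - \frac{145}{54}\right)}{-390} = \left(118 + \left(- \frac{971}{1890}\right)^{2} - - \frac{301981}{1890}\right) \left(- \frac{1}{390}\right) = \left(118 + \frac{942841}{3572100} + \frac{301981}{1890}\right) \left(- \frac{1}{390}\right) = \frac{993194731}{3572100} \left(- \frac{1}{390}\right) = - \frac{993194731}{1393119000}$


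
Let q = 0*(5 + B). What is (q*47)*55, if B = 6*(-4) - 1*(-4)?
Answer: 0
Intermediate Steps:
B = -20 (B = -24 + 4 = -20)
q = 0 (q = 0*(5 - 20) = 0*(-15) = 0)
(q*47)*55 = (0*47)*55 = 0*55 = 0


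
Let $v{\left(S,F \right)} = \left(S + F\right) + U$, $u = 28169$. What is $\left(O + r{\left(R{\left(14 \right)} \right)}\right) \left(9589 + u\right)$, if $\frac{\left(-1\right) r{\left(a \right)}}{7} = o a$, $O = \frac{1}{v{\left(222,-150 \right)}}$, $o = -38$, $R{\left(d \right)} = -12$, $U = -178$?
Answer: $- \frac{6387766287}{53} \approx -1.2052 \cdot 10^{8}$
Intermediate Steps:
$v{\left(S,F \right)} = -178 + F + S$ ($v{\left(S,F \right)} = \left(S + F\right) - 178 = \left(F + S\right) - 178 = -178 + F + S$)
$O = - \frac{1}{106}$ ($O = \frac{1}{-178 - 150 + 222} = \frac{1}{-106} = - \frac{1}{106} \approx -0.009434$)
$r{\left(a \right)} = 266 a$ ($r{\left(a \right)} = - 7 \left(- 38 a\right) = 266 a$)
$\left(O + r{\left(R{\left(14 \right)} \right)}\right) \left(9589 + u\right) = \left(- \frac{1}{106} + 266 \left(-12\right)\right) \left(9589 + 28169\right) = \left(- \frac{1}{106} - 3192\right) 37758 = \left(- \frac{338353}{106}\right) 37758 = - \frac{6387766287}{53}$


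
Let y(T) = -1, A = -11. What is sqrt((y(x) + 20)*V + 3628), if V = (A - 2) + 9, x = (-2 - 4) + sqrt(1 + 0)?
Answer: 4*sqrt(222) ≈ 59.599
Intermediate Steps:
x = -5 (x = -6 + sqrt(1) = -6 + 1 = -5)
V = -4 (V = (-11 - 2) + 9 = -13 + 9 = -4)
sqrt((y(x) + 20)*V + 3628) = sqrt((-1 + 20)*(-4) + 3628) = sqrt(19*(-4) + 3628) = sqrt(-76 + 3628) = sqrt(3552) = 4*sqrt(222)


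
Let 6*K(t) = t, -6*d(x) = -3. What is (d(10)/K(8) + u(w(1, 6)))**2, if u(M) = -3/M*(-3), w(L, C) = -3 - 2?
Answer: 3249/1600 ≈ 2.0306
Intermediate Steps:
d(x) = 1/2 (d(x) = -1/6*(-3) = 1/2)
K(t) = t/6
w(L, C) = -5
u(M) = 9/M
(d(10)/K(8) + u(w(1, 6)))**2 = (1/(2*(((1/6)*8))) + 9/(-5))**2 = (1/(2*(4/3)) + 9*(-1/5))**2 = ((1/2)*(3/4) - 9/5)**2 = (3/8 - 9/5)**2 = (-57/40)**2 = 3249/1600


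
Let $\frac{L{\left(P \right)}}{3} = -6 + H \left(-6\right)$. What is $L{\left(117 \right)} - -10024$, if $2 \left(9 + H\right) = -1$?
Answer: $10177$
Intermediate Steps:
$H = - \frac{19}{2}$ ($H = -9 + \frac{1}{2} \left(-1\right) = -9 - \frac{1}{2} = - \frac{19}{2} \approx -9.5$)
$L{\left(P \right)} = 153$ ($L{\left(P \right)} = 3 \left(-6 - -57\right) = 3 \left(-6 + 57\right) = 3 \cdot 51 = 153$)
$L{\left(117 \right)} - -10024 = 153 - -10024 = 153 + 10024 = 10177$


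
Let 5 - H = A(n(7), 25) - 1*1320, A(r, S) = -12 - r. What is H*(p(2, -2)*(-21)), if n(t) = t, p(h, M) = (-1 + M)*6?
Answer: 508032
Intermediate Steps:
p(h, M) = -6 + 6*M
H = 1344 (H = 5 - ((-12 - 1*7) - 1*1320) = 5 - ((-12 - 7) - 1320) = 5 - (-19 - 1320) = 5 - 1*(-1339) = 5 + 1339 = 1344)
H*(p(2, -2)*(-21)) = 1344*((-6 + 6*(-2))*(-21)) = 1344*((-6 - 12)*(-21)) = 1344*(-18*(-21)) = 1344*378 = 508032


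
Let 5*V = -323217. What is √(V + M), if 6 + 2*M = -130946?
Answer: 31*I*√3385/5 ≈ 360.72*I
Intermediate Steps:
M = -65476 (M = -3 + (½)*(-130946) = -3 - 65473 = -65476)
V = -323217/5 (V = (⅕)*(-323217) = -323217/5 ≈ -64643.)
√(V + M) = √(-323217/5 - 65476) = √(-650597/5) = 31*I*√3385/5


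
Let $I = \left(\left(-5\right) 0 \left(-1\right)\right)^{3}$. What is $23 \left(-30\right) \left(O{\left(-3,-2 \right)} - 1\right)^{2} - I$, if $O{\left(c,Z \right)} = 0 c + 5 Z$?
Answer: $-83490$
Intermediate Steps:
$O{\left(c,Z \right)} = 5 Z$ ($O{\left(c,Z \right)} = 0 + 5 Z = 5 Z$)
$I = 0$ ($I = \left(0 \left(-1\right)\right)^{3} = 0^{3} = 0$)
$23 \left(-30\right) \left(O{\left(-3,-2 \right)} - 1\right)^{2} - I = 23 \left(-30\right) \left(5 \left(-2\right) - 1\right)^{2} - 0 = - 690 \left(-10 - 1\right)^{2} + 0 = - 690 \left(-11\right)^{2} + 0 = \left(-690\right) 121 + 0 = -83490 + 0 = -83490$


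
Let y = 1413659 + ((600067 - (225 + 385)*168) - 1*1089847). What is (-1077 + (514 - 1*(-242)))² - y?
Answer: -718358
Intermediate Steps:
y = 821399 (y = 1413659 + ((600067 - 610*168) - 1089847) = 1413659 + ((600067 - 1*102480) - 1089847) = 1413659 + ((600067 - 102480) - 1089847) = 1413659 + (497587 - 1089847) = 1413659 - 592260 = 821399)
(-1077 + (514 - 1*(-242)))² - y = (-1077 + (514 - 1*(-242)))² - 1*821399 = (-1077 + (514 + 242))² - 821399 = (-1077 + 756)² - 821399 = (-321)² - 821399 = 103041 - 821399 = -718358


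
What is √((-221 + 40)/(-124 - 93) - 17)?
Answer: 2*I*√190309/217 ≈ 4.0207*I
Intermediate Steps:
√((-221 + 40)/(-124 - 93) - 17) = √(-181/(-217) - 17) = √(-181*(-1/217) - 17) = √(181/217 - 17) = √(-3508/217) = 2*I*√190309/217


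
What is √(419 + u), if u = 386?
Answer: √805 ≈ 28.373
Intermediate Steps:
√(419 + u) = √(419 + 386) = √805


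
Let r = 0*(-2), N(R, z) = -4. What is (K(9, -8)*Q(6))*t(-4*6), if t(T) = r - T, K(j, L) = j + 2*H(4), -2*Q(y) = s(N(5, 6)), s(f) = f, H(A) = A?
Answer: 816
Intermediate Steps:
r = 0
Q(y) = 2 (Q(y) = -1/2*(-4) = 2)
K(j, L) = 8 + j (K(j, L) = j + 2*4 = j + 8 = 8 + j)
t(T) = -T (t(T) = 0 - T = -T)
(K(9, -8)*Q(6))*t(-4*6) = ((8 + 9)*2)*(-(-4)*6) = (17*2)*(-1*(-24)) = 34*24 = 816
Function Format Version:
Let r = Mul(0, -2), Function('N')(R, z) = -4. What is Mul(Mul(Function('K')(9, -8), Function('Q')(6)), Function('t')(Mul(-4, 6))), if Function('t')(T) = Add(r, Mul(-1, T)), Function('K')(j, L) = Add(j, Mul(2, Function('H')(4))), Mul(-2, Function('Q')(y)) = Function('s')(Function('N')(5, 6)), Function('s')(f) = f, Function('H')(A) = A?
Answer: 816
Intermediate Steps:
r = 0
Function('Q')(y) = 2 (Function('Q')(y) = Mul(Rational(-1, 2), -4) = 2)
Function('K')(j, L) = Add(8, j) (Function('K')(j, L) = Add(j, Mul(2, 4)) = Add(j, 8) = Add(8, j))
Function('t')(T) = Mul(-1, T) (Function('t')(T) = Add(0, Mul(-1, T)) = Mul(-1, T))
Mul(Mul(Function('K')(9, -8), Function('Q')(6)), Function('t')(Mul(-4, 6))) = Mul(Mul(Add(8, 9), 2), Mul(-1, Mul(-4, 6))) = Mul(Mul(17, 2), Mul(-1, -24)) = Mul(34, 24) = 816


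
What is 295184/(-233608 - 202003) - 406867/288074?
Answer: -262270576353/125488203214 ≈ -2.0900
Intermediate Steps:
295184/(-233608 - 202003) - 406867/288074 = 295184/(-435611) - 406867*1/288074 = 295184*(-1/435611) - 406867/288074 = -295184/435611 - 406867/288074 = -262270576353/125488203214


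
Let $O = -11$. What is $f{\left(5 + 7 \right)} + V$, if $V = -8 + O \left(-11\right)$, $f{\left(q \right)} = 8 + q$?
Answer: $133$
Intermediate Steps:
$V = 113$ ($V = -8 - -121 = -8 + 121 = 113$)
$f{\left(5 + 7 \right)} + V = \left(8 + \left(5 + 7\right)\right) + 113 = \left(8 + 12\right) + 113 = 20 + 113 = 133$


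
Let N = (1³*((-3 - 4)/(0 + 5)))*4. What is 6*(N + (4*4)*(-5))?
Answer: -2568/5 ≈ -513.60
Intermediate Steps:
N = -28/5 (N = (1*(-7/5))*4 = -7/5*4 = -28/5 ≈ -5.6000)
6*(N + (4*4)*(-5)) = 6*(-28/5 + (4*4)*(-5)) = 6*(-28/5 + 16*(-5)) = 6*(-28/5 - 80) = 6*(-428/5) = -2568/5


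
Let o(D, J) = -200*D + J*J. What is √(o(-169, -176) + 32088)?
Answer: 4*√6054 ≈ 311.23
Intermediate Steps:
o(D, J) = J² - 200*D (o(D, J) = -200*D + J² = J² - 200*D)
√(o(-169, -176) + 32088) = √(((-176)² - 200*(-169)) + 32088) = √((30976 + 33800) + 32088) = √(64776 + 32088) = √96864 = 4*√6054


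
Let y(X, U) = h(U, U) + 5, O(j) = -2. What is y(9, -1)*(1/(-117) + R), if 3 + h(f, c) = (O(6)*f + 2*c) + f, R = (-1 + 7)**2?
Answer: 4211/117 ≈ 35.991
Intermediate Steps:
R = 36 (R = 6**2 = 36)
h(f, c) = -3 - f + 2*c (h(f, c) = -3 + ((-2*f + 2*c) + f) = -3 + (-f + 2*c) = -3 - f + 2*c)
y(X, U) = 2 + U (y(X, U) = (-3 - U + 2*U) + 5 = (-3 + U) + 5 = 2 + U)
y(9, -1)*(1/(-117) + R) = (2 - 1)*(1/(-117) + 36) = 1*(-1/117 + 36) = 1*(4211/117) = 4211/117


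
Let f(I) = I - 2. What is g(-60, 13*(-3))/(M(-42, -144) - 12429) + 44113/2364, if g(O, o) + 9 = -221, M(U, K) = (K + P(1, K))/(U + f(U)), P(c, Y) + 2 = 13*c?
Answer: 47193013913/2526551004 ≈ 18.679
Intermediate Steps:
P(c, Y) = -2 + 13*c
f(I) = -2 + I
M(U, K) = (11 + K)/(-2 + 2*U) (M(U, K) = (K + (-2 + 13*1))/(U + (-2 + U)) = (K + (-2 + 13))/(-2 + 2*U) = (K + 11)/(-2 + 2*U) = (11 + K)/(-2 + 2*U))
g(O, o) = -230 (g(O, o) = -9 - 221 = -230)
g(-60, 13*(-3))/(M(-42, -144) - 12429) + 44113/2364 = -230/((11 - 144)/(2*(-1 - 42)) - 12429) + 44113/2364 = -230/((½)*(-133)/(-43) - 12429) + 44113*(1/2364) = -230/((½)*(-1/43)*(-133) - 12429) + 44113/2364 = -230/(133/86 - 12429) + 44113/2364 = -230/(-1068761/86) + 44113/2364 = -230*(-86/1068761) + 44113/2364 = 19780/1068761 + 44113/2364 = 47193013913/2526551004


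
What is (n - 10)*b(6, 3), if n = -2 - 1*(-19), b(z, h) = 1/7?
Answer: 1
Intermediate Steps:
b(z, h) = ⅐
n = 17 (n = -2 + 19 = 17)
(n - 10)*b(6, 3) = (17 - 10)*(⅐) = 7*(⅐) = 1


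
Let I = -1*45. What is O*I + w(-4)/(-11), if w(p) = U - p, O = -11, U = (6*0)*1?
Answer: 5441/11 ≈ 494.64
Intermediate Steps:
I = -45
U = 0 (U = 0*1 = 0)
w(p) = -p (w(p) = 0 - p = -p)
O*I + w(-4)/(-11) = -11*(-45) - 1*(-4)/(-11) = 495 + 4*(-1/11) = 495 - 4/11 = 5441/11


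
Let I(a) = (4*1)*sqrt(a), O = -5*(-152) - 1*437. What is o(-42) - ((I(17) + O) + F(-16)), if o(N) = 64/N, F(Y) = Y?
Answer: -6479/21 - 4*sqrt(17) ≈ -325.02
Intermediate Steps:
O = 323 (O = 760 - 437 = 323)
I(a) = 4*sqrt(a)
o(-42) - ((I(17) + O) + F(-16)) = 64/(-42) - ((4*sqrt(17) + 323) - 16) = 64*(-1/42) - ((323 + 4*sqrt(17)) - 16) = -32/21 - (307 + 4*sqrt(17)) = -32/21 + (-307 - 4*sqrt(17)) = -6479/21 - 4*sqrt(17)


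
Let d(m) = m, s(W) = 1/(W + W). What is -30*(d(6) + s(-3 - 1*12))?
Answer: -179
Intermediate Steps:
s(W) = 1/(2*W)
-30*(d(6) + s(-3 - 1*12)) = -30*(6 + 1/(2*(-3 - 1*12))) = -30*(6 + 1/(2*(-3 - 12))) = -30*(6 + (½)/(-15)) = -30*(6 + (½)*(-1/15)) = -30*(6 - 1/30) = -30*179/30 = -179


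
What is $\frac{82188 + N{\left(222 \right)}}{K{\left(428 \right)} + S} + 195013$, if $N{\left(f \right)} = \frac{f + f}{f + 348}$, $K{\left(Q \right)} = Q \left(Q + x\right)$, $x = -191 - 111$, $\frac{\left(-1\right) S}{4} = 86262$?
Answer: $\frac{2696674862633}{13828200} \approx 1.9501 \cdot 10^{5}$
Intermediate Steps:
$S = -345048$ ($S = \left(-4\right) 86262 = -345048$)
$x = -302$ ($x = -191 - 111 = -302$)
$K{\left(Q \right)} = Q \left(-302 + Q\right)$ ($K{\left(Q \right)} = Q \left(Q - 302\right) = Q \left(-302 + Q\right)$)
$N{\left(f \right)} = \frac{2 f}{348 + f}$
$\frac{82188 + N{\left(222 \right)}}{K{\left(428 \right)} + S} + 195013 = \frac{82188 + 2 \cdot 222 \frac{1}{348 + 222}}{428 \left(-302 + 428\right) - 345048} + 195013 = \frac{82188 + 2 \cdot 222 \cdot \frac{1}{570}}{428 \cdot 126 - 345048} + 195013 = \frac{82188 + 2 \cdot 222 \cdot \frac{1}{570}}{53928 - 345048} + 195013 = \frac{82188 + \frac{74}{95}}{-291120} + 195013 = \frac{7807934}{95} \left(- \frac{1}{291120}\right) + 195013 = - \frac{3903967}{13828200} + 195013 = \frac{2696674862633}{13828200}$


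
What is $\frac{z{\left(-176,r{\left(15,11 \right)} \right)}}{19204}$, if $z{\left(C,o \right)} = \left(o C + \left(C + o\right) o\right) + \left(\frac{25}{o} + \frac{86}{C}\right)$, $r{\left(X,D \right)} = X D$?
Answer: $- \frac{8145809}{5069856} \approx -1.6067$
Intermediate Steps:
$r{\left(X,D \right)} = D X$
$z{\left(C,o \right)} = \frac{25}{o} + \frac{86}{C} + C o + o \left(C + o\right)$ ($z{\left(C,o \right)} = \left(C o + o \left(C + o\right)\right) + \left(\frac{25}{o} + \frac{86}{C}\right) = \frac{25}{o} + \frac{86}{C} + C o + o \left(C + o\right)$)
$\frac{z{\left(-176,r{\left(15,11 \right)} \right)}}{19204} = \frac{\left(11 \cdot 15\right)^{2} + \frac{25}{11 \cdot 15} + \frac{86}{-176} + 2 \left(-176\right) 11 \cdot 15}{19204} = \left(165^{2} + \frac{25}{165} + 86 \left(- \frac{1}{176}\right) + 2 \left(-176\right) 165\right) \frac{1}{19204} = \left(27225 + 25 \cdot \frac{1}{165} - \frac{43}{88} - 58080\right) \frac{1}{19204} = \left(27225 + \frac{5}{33} - \frac{43}{88} - 58080\right) \frac{1}{19204} = \left(- \frac{8145809}{264}\right) \frac{1}{19204} = - \frac{8145809}{5069856}$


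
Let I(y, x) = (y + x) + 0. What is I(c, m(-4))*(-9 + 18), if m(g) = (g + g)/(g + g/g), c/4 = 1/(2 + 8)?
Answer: 138/5 ≈ 27.600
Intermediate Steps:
c = ⅖ (c = 4/(2 + 8) = 4/10 = 4*(⅒) = ⅖ ≈ 0.40000)
m(g) = 2*g/(1 + g) (m(g) = (2*g)/(g + 1) = (2*g)/(1 + g) = 2*g/(1 + g))
I(y, x) = x + y (I(y, x) = (x + y) + 0 = x + y)
I(c, m(-4))*(-9 + 18) = (2*(-4)/(1 - 4) + ⅖)*(-9 + 18) = (2*(-4)/(-3) + ⅖)*9 = (2*(-4)*(-⅓) + ⅖)*9 = (8/3 + ⅖)*9 = (46/15)*9 = 138/5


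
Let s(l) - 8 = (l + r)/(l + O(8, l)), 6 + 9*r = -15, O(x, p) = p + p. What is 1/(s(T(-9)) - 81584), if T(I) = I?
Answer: -81/6607622 ≈ -1.2259e-5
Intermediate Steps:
O(x, p) = 2*p
r = -7/3 (r = -⅔ + (⅑)*(-15) = -⅔ - 5/3 = -7/3 ≈ -2.3333)
s(l) = 8 + (-7/3 + l)/(3*l) (s(l) = 8 + (l - 7/3)/(l + 2*l) = 8 + (-7/3 + l)/((3*l)) = 8 + (-7/3 + l)*(1/(3*l)) = 8 + (-7/3 + l)/(3*l))
1/(s(T(-9)) - 81584) = 1/((⅑)*(-7 + 75*(-9))/(-9) - 81584) = 1/((⅑)*(-⅑)*(-7 - 675) - 81584) = 1/((⅑)*(-⅑)*(-682) - 81584) = 1/(682/81 - 81584) = 1/(-6607622/81) = -81/6607622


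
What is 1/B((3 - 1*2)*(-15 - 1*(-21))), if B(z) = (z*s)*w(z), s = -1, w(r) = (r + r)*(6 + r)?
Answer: -1/864 ≈ -0.0011574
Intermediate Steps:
w(r) = 2*r*(6 + r) (w(r) = (2*r)*(6 + r) = 2*r*(6 + r))
B(z) = -2*z²*(6 + z) (B(z) = (z*(-1))*(2*z*(6 + z)) = (-z)*(2*z*(6 + z)) = -2*z²*(6 + z))
1/B((3 - 1*2)*(-15 - 1*(-21))) = 1/(2*((3 - 1*2)*(-15 - 1*(-21)))²*(-6 - (3 - 1*2)*(-15 - 1*(-21)))) = 1/(2*((3 - 2)*(-15 + 21))²*(-6 - (3 - 2)*(-15 + 21))) = 1/(2*(1*6)²*(-6 - 6)) = 1/(2*6²*(-6 - 1*6)) = 1/(2*36*(-6 - 6)) = 1/(2*36*(-12)) = 1/(-864) = -1/864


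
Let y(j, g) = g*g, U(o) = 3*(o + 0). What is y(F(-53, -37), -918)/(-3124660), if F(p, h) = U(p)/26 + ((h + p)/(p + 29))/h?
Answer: -210681/781165 ≈ -0.26970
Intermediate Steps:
U(o) = 3*o
F(p, h) = 3*p/26 + (h + p)/(h*(29 + p)) (F(p, h) = (3*p)/26 + ((h + p)/(p + 29))/h = (3*p)*(1/26) + ((h + p)/(29 + p))/h = 3*p/26 + ((h + p)/(29 + p))/h = 3*p/26 + (h + p)/(h*(29 + p)))
y(j, g) = g**2
y(F(-53, -37), -918)/(-3124660) = (-918)**2/(-3124660) = 842724*(-1/3124660) = -210681/781165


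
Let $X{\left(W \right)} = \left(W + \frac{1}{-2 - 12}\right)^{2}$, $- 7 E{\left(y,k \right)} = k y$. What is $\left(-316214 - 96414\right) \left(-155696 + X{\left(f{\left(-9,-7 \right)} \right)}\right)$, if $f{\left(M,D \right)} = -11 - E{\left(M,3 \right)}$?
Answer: $\frac{3143475924395}{49} \approx 6.4153 \cdot 10^{10}$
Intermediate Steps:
$E{\left(y,k \right)} = - \frac{k y}{7}$
$f{\left(M,D \right)} = -11 + \frac{3 M}{7}$ ($f{\left(M,D \right)} = -11 - \left(- \frac{1}{7}\right) 3 M = -11 - - \frac{3 M}{7} = -11 + \frac{3 M}{7}$)
$X{\left(W \right)} = \left(- \frac{1}{14} + W\right)^{2}$ ($X{\left(W \right)} = \left(W + \frac{1}{-14}\right)^{2} = \left(W - \frac{1}{14}\right)^{2} = \left(- \frac{1}{14} + W\right)^{2}$)
$\left(-316214 - 96414\right) \left(-155696 + X{\left(f{\left(-9,-7 \right)} \right)}\right) = \left(-316214 - 96414\right) \left(-155696 + \frac{\left(-1 + 14 \left(-11 + \frac{3}{7} \left(-9\right)\right)\right)^{2}}{196}\right) = - 412628 \left(-155696 + \frac{\left(-1 + 14 \left(-11 - \frac{27}{7}\right)\right)^{2}}{196}\right) = - 412628 \left(-155696 + \frac{\left(-1 + 14 \left(- \frac{104}{7}\right)\right)^{2}}{196}\right) = - 412628 \left(-155696 + \frac{\left(-1 - 208\right)^{2}}{196}\right) = - 412628 \left(-155696 + \frac{\left(-209\right)^{2}}{196}\right) = - 412628 \left(-155696 + \frac{1}{196} \cdot 43681\right) = - 412628 \left(-155696 + \frac{43681}{196}\right) = \left(-412628\right) \left(- \frac{30472735}{196}\right) = \frac{3143475924395}{49}$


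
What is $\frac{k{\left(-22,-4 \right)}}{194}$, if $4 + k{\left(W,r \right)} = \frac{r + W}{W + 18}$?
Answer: $\frac{5}{388} \approx 0.012887$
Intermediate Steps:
$k{\left(W,r \right)} = -4 + \frac{W + r}{18 + W}$ ($k{\left(W,r \right)} = -4 + \frac{r + W}{W + 18} = -4 + \frac{W + r}{18 + W}$)
$\frac{k{\left(-22,-4 \right)}}{194} = \frac{\frac{1}{18 - 22} \left(-72 - 4 - -66\right)}{194} = \frac{-72 - 4 + 66}{-4} \cdot \frac{1}{194} = \left(- \frac{1}{4}\right) \left(-10\right) \frac{1}{194} = \frac{5}{2} \cdot \frac{1}{194} = \frac{5}{388}$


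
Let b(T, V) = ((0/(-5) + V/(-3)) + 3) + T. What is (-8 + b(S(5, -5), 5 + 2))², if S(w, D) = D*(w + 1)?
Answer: 12544/9 ≈ 1393.8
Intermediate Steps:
S(w, D) = D*(1 + w)
b(T, V) = 3 + T - V/3 (b(T, V) = ((0*(-⅕) + V*(-⅓)) + 3) + T = ((0 - V/3) + 3) + T = (-V/3 + 3) + T = (3 - V/3) + T = 3 + T - V/3)
(-8 + b(S(5, -5), 5 + 2))² = (-8 + (3 - 5*(1 + 5) - (5 + 2)/3))² = (-8 + (3 - 5*6 - ⅓*7))² = (-8 + (3 - 30 - 7/3))² = (-8 - 88/3)² = (-112/3)² = 12544/9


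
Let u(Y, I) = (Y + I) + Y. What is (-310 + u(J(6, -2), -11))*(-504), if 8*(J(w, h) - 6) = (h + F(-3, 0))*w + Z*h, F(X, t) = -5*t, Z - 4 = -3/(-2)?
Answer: 158634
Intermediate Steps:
Z = 11/2 (Z = 4 - 3/(-2) = 4 - 3*(-1/2) = 4 + 3/2 = 11/2 ≈ 5.5000)
J(w, h) = 6 + 11*h/16 + h*w/8 (J(w, h) = 6 + ((h - 5*0)*w + 11*h/2)/8 = 6 + ((h + 0)*w + 11*h/2)/8 = 6 + (h*w + 11*h/2)/8 = 6 + (11*h/2 + h*w)/8 = 6 + (11*h/16 + h*w/8) = 6 + 11*h/16 + h*w/8)
u(Y, I) = I + 2*Y (u(Y, I) = (I + Y) + Y = I + 2*Y)
(-310 + u(J(6, -2), -11))*(-504) = (-310 + (-11 + 2*(6 + (11/16)*(-2) + (1/8)*(-2)*6)))*(-504) = (-310 + (-11 + 2*(6 - 11/8 - 3/2)))*(-504) = (-310 + (-11 + 2*(25/8)))*(-504) = (-310 + (-11 + 25/4))*(-504) = (-310 - 19/4)*(-504) = -1259/4*(-504) = 158634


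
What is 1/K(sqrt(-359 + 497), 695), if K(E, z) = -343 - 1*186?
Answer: -1/529 ≈ -0.0018904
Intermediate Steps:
K(E, z) = -529 (K(E, z) = -343 - 186 = -529)
1/K(sqrt(-359 + 497), 695) = 1/(-529) = -1/529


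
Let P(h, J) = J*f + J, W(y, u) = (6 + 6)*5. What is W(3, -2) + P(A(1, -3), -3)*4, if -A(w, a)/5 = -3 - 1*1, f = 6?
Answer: -24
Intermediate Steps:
W(y, u) = 60 (W(y, u) = 12*5 = 60)
A(w, a) = 20 (A(w, a) = -5*(-3 - 1*1) = -5*(-3 - 1) = -5*(-4) = 20)
P(h, J) = 7*J (P(h, J) = J*6 + J = 6*J + J = 7*J)
W(3, -2) + P(A(1, -3), -3)*4 = 60 + (7*(-3))*4 = 60 - 21*4 = 60 - 84 = -24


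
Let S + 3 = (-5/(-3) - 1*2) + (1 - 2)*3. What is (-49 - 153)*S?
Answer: 3838/3 ≈ 1279.3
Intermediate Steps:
S = -19/3 (S = -3 + ((-5/(-3) - 1*2) + (1 - 2)*3) = -3 + ((-5*(-1/3) - 2) - 1*3) = -3 + ((5/3 - 2) - 3) = -3 + (-1/3 - 3) = -3 - 10/3 = -19/3 ≈ -6.3333)
(-49 - 153)*S = (-49 - 153)*(-19/3) = -202*(-19/3) = 3838/3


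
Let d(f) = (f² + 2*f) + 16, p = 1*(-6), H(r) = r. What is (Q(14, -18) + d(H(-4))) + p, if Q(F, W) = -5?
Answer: 13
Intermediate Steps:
p = -6
d(f) = 16 + f² + 2*f
(Q(14, -18) + d(H(-4))) + p = (-5 + (16 + (-4)² + 2*(-4))) - 6 = (-5 + (16 + 16 - 8)) - 6 = (-5 + 24) - 6 = 19 - 6 = 13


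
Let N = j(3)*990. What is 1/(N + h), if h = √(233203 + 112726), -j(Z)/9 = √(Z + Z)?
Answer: 1/(√345929 - 8910*√6) ≈ -4.7088e-5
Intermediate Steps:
j(Z) = -9*√2*√Z (j(Z) = -9*√(Z + Z) = -9*√2*√Z)
h = √345929 ≈ 588.16
N = -8910*√6 (N = -9*√2*√3*990 = -9*√6*990 = -8910*√6 ≈ -21825.)
1/(N + h) = 1/(-8910*√6 + √345929) = 1/(√345929 - 8910*√6)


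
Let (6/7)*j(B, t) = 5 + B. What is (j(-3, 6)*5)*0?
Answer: 0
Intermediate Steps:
j(B, t) = 35/6 + 7*B/6 (j(B, t) = 7*(5 + B)/6 = 35/6 + 7*B/6)
(j(-3, 6)*5)*0 = ((35/6 + (7/6)*(-3))*5)*0 = ((35/6 - 7/2)*5)*0 = ((7/3)*5)*0 = (35/3)*0 = 0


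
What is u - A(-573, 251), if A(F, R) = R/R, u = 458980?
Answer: 458979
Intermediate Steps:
A(F, R) = 1
u - A(-573, 251) = 458980 - 1*1 = 458980 - 1 = 458979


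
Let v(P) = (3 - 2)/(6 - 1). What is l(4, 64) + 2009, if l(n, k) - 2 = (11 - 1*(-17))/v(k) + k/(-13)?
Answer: 27899/13 ≈ 2146.1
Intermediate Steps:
v(P) = ⅕ (v(P) = 1/5 = 1*(⅕) = ⅕)
l(n, k) = 142 - k/13 (l(n, k) = 2 + ((11 - 1*(-17))/(⅕) + k/(-13)) = 2 + ((11 + 17)*5 + k*(-1/13)) = 2 + (28*5 - k/13) = 2 + (140 - k/13) = 142 - k/13)
l(4, 64) + 2009 = (142 - 1/13*64) + 2009 = (142 - 64/13) + 2009 = 1782/13 + 2009 = 27899/13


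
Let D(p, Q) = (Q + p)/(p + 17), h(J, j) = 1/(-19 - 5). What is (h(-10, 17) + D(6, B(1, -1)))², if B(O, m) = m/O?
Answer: 9409/304704 ≈ 0.030879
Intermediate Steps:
h(J, j) = -1/24 (h(J, j) = 1/(-24) = -1/24)
D(p, Q) = (Q + p)/(17 + p)
(h(-10, 17) + D(6, B(1, -1)))² = (-1/24 + (-1/1 + 6)/(17 + 6))² = (-1/24 + (-1*1 + 6)/23)² = (-1/24 + (-1 + 6)/23)² = (-1/24 + (1/23)*5)² = (-1/24 + 5/23)² = (97/552)² = 9409/304704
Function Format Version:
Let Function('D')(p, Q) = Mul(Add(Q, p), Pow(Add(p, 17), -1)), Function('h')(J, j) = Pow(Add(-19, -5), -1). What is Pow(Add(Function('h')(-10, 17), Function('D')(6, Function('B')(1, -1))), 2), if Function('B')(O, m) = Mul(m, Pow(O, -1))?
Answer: Rational(9409, 304704) ≈ 0.030879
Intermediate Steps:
Function('h')(J, j) = Rational(-1, 24) (Function('h')(J, j) = Pow(-24, -1) = Rational(-1, 24))
Function('D')(p, Q) = Mul(Pow(Add(17, p), -1), Add(Q, p)) (Function('D')(p, Q) = Mul(Add(Q, p), Pow(Add(17, p), -1)) = Mul(Pow(Add(17, p), -1), Add(Q, p)))
Pow(Add(Function('h')(-10, 17), Function('D')(6, Function('B')(1, -1))), 2) = Pow(Add(Rational(-1, 24), Mul(Pow(Add(17, 6), -1), Add(Mul(-1, Pow(1, -1)), 6))), 2) = Pow(Add(Rational(-1, 24), Mul(Pow(23, -1), Add(Mul(-1, 1), 6))), 2) = Pow(Add(Rational(-1, 24), Mul(Rational(1, 23), Add(-1, 6))), 2) = Pow(Add(Rational(-1, 24), Mul(Rational(1, 23), 5)), 2) = Pow(Add(Rational(-1, 24), Rational(5, 23)), 2) = Pow(Rational(97, 552), 2) = Rational(9409, 304704)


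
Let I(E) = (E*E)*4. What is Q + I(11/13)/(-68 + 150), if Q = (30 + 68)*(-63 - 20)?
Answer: -56360244/6929 ≈ -8134.0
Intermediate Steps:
I(E) = 4*E² (I(E) = E²*4 = 4*E²)
Q = -8134 (Q = 98*(-83) = -8134)
Q + I(11/13)/(-68 + 150) = -8134 + (4*(11/13)²)/(-68 + 150) = -8134 + (4*(11*(1/13))²)/82 = -8134 + (4*(11/13)²)/82 = -8134 + (4*(121/169))/82 = -8134 + (1/82)*(484/169) = -8134 + 242/6929 = -56360244/6929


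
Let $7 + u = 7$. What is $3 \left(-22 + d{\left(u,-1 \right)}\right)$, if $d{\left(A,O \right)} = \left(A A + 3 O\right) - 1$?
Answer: $-78$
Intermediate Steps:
$u = 0$ ($u = -7 + 7 = 0$)
$d{\left(A,O \right)} = -1 + A^{2} + 3 O$ ($d{\left(A,O \right)} = \left(A^{2} + 3 O\right) - 1 = -1 + A^{2} + 3 O$)
$3 \left(-22 + d{\left(u,-1 \right)}\right) = 3 \left(-22 + \left(-1 + 0^{2} + 3 \left(-1\right)\right)\right) = 3 \left(-22 - 4\right) = 3 \left(-26\right) = -78$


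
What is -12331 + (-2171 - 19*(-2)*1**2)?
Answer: -14464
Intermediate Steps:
-12331 + (-2171 - 19*(-2)*1**2) = -12331 + (-2171 + 38*1) = -12331 + (-2171 + 38) = -12331 - 2133 = -14464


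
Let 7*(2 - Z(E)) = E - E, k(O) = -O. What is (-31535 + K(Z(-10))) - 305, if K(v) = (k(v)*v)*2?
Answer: -31848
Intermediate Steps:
Z(E) = 2 (Z(E) = 2 - (E - E)/7 = 2 - ⅐*0 = 2 + 0 = 2)
K(v) = -2*v² (K(v) = ((-v)*v)*2 = -v²*2 = -2*v²)
(-31535 + K(Z(-10))) - 305 = (-31535 - 2*2²) - 305 = (-31535 - 2*4) - 305 = (-31535 - 8) - 305 = -31543 - 305 = -31848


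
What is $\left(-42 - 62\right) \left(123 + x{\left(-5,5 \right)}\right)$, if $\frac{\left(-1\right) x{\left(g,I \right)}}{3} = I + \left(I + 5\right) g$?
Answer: $-26832$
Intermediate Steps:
$x{\left(g,I \right)} = - 3 I - 3 g \left(5 + I\right)$ ($x{\left(g,I \right)} = - 3 \left(I + \left(I + 5\right) g\right) = - 3 \left(I + \left(5 + I\right) g\right) = - 3 \left(I + g \left(5 + I\right)\right) = - 3 I - 3 g \left(5 + I\right)$)
$\left(-42 - 62\right) \left(123 + x{\left(-5,5 \right)}\right) = \left(-42 - 62\right) \left(123 - \left(-60 - 75\right)\right) = - 104 \left(123 + \left(75 - 15 + 75\right)\right) = - 104 \left(123 + 135\right) = \left(-104\right) 258 = -26832$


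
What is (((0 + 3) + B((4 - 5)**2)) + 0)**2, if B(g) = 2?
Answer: 25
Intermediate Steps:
(((0 + 3) + B((4 - 5)**2)) + 0)**2 = (((0 + 3) + 2) + 0)**2 = ((3 + 2) + 0)**2 = (5 + 0)**2 = 5**2 = 25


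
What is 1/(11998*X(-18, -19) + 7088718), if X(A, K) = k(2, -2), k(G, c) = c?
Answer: 1/7064722 ≈ 1.4155e-7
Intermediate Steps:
X(A, K) = -2
1/(11998*X(-18, -19) + 7088718) = 1/(11998*(-2) + 7088718) = 1/(-23996 + 7088718) = 1/7064722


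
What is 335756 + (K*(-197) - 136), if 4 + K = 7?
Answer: 335029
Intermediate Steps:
K = 3 (K = -4 + 7 = 3)
335756 + (K*(-197) - 136) = 335756 + (3*(-197) - 136) = 335756 + (-591 - 136) = 335756 - 727 = 335029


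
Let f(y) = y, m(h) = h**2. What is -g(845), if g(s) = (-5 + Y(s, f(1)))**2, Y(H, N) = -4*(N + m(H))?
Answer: -8157358619881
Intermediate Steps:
Y(H, N) = -4*N - 4*H**2 (Y(H, N) = -4*(N + H**2) = -4*N - 4*H**2)
g(s) = (-9 - 4*s**2)**2 (g(s) = (-5 + (-4*1 - 4*s**2))**2 = (-5 + (-4 - 4*s**2))**2 = (-9 - 4*s**2)**2)
-g(845) = -(9 + 4*845**2)**2 = -(9 + 4*714025)**2 = -(9 + 2856100)**2 = -1*2856109**2 = -1*8157358619881 = -8157358619881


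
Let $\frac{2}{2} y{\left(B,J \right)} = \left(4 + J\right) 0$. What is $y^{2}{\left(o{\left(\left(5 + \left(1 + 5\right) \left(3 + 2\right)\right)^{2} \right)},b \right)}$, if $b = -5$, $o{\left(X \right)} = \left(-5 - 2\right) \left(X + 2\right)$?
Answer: $0$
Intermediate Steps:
$o{\left(X \right)} = -14 - 7 X$ ($o{\left(X \right)} = - 7 \left(2 + X\right) = -14 - 7 X$)
$y{\left(B,J \right)} = 0$ ($y{\left(B,J \right)} = \left(4 + J\right) 0 = 0$)
$y^{2}{\left(o{\left(\left(5 + \left(1 + 5\right) \left(3 + 2\right)\right)^{2} \right)},b \right)} = 0^{2} = 0$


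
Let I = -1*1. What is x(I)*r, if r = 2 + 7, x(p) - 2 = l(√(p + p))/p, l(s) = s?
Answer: 18 - 9*I*√2 ≈ 18.0 - 12.728*I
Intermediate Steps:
I = -1
x(p) = 2 + √2/√p (x(p) = 2 + √(p + p)/p = 2 + √(2*p)/p = 2 + (√2*√p)/p = 2 + √2/√p)
r = 9
x(I)*r = (2 + √2/√(-1))*9 = (2 + √2*(-I))*9 = (2 - I*√2)*9 = 18 - 9*I*√2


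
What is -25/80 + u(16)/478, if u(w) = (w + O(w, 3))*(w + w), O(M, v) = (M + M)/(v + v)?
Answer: 12799/11472 ≈ 1.1157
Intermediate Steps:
O(M, v) = M/v (O(M, v) = (2*M)/((2*v)) = (2*M)*(1/(2*v)) = M/v)
u(w) = 8*w**2/3 (u(w) = (w + w/3)*(w + w) = (w + w*(1/3))*(2*w) = (w + w/3)*(2*w) = (4*w/3)*(2*w) = 8*w**2/3)
-25/80 + u(16)/478 = -25/80 + ((8/3)*16**2)/478 = -25*1/80 + ((8/3)*256)*(1/478) = -5/16 + (2048/3)*(1/478) = -5/16 + 1024/717 = 12799/11472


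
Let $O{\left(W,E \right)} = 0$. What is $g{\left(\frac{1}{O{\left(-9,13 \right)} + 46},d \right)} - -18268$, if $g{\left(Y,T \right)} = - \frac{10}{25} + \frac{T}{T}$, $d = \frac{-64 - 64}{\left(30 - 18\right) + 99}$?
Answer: $\frac{91343}{5} \approx 18269.0$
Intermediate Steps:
$d = - \frac{128}{111}$ ($d = - \frac{128}{12 + 99} = - \frac{128}{111} \approx -1.1532$)
$g{\left(Y,T \right)} = \frac{3}{5}$ ($g{\left(Y,T \right)} = \left(-10\right) \frac{1}{25} + 1 = - \frac{2}{5} + 1 = \frac{3}{5}$)
$g{\left(\frac{1}{O{\left(-9,13 \right)} + 46},d \right)} - -18268 = \frac{3}{5} - -18268 = \frac{3}{5} + 18268 = \frac{91343}{5}$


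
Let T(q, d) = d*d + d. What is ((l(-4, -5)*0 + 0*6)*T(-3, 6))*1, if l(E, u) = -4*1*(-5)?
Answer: 0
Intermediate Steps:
l(E, u) = 20 (l(E, u) = -4*(-5) = 20)
T(q, d) = d + d² (T(q, d) = d² + d = d + d²)
((l(-4, -5)*0 + 0*6)*T(-3, 6))*1 = ((20*0 + 0*6)*(6*(1 + 6)))*1 = ((0 + 0)*(6*7))*1 = (0*42)*1 = 0*1 = 0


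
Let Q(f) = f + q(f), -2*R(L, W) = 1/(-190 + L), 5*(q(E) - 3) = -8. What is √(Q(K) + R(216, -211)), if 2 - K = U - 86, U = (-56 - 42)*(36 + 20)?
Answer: √94257735/130 ≈ 74.682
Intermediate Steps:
q(E) = 7/5 (q(E) = 3 + (⅕)*(-8) = 3 - 8/5 = 7/5)
U = -5488 (U = -98*56 = -5488)
R(L, W) = -1/(2*(-190 + L))
K = 5576 (K = 2 - (-5488 - 86) = 2 - 1*(-5574) = 2 + 5574 = 5576)
Q(f) = 7/5 + f (Q(f) = f + 7/5 = 7/5 + f)
√(Q(K) + R(216, -211)) = √((7/5 + 5576) - 1/(-380 + 2*216)) = √(27887/5 - 1/(-380 + 432)) = √(27887/5 - 1/52) = √(1450119/260) = √94257735/130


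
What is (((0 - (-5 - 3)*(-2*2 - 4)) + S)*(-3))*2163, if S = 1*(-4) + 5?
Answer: 408807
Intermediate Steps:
S = 1 (S = -4 + 5 = 1)
(((0 - (-5 - 3)*(-2*2 - 4)) + S)*(-3))*2163 = (((0 - (-5 - 3)*(-2*2 - 4)) + 1)*(-3))*2163 = (((0 - (-8)*(-4 - 4)) + 1)*(-3))*2163 = (((0 - (-8)*(-8)) + 1)*(-3))*2163 = (((0 - 1*64) + 1)*(-3))*2163 = (((0 - 64) + 1)*(-3))*2163 = ((-64 + 1)*(-3))*2163 = -63*(-3)*2163 = 189*2163 = 408807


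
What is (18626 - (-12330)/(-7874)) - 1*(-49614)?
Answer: 268654715/3937 ≈ 68238.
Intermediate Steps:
(18626 - (-12330)/(-7874)) - 1*(-49614) = (18626 - (-12330)*(-1)/7874) + 49614 = (18626 - 1*6165/3937) + 49614 = (18626 - 6165/3937) + 49614 = 73324397/3937 + 49614 = 268654715/3937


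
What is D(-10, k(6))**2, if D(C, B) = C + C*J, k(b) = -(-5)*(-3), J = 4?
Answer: 2500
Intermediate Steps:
k(b) = -15 (k(b) = -1*15 = -15)
D(C, B) = 5*C (D(C, B) = C + C*4 = C + 4*C = 5*C)
D(-10, k(6))**2 = (5*(-10))**2 = (-50)**2 = 2500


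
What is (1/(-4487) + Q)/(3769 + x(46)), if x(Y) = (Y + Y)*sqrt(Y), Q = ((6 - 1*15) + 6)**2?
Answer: 152199758/61992468279 - 3715144*sqrt(46)/61992468279 ≈ 0.0020487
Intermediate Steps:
Q = 9 (Q = ((6 - 15) + 6)**2 = (-9 + 6)**2 = (-3)**2 = 9)
x(Y) = 2*Y**(3/2) (x(Y) = (2*Y)*sqrt(Y) = 2*Y**(3/2))
(1/(-4487) + Q)/(3769 + x(46)) = (1/(-4487) + 9)/(3769 + 2*46**(3/2)) = (-1/4487 + 9)/(3769 + 2*(46*sqrt(46))) = 40382/(4487*(3769 + 92*sqrt(46)))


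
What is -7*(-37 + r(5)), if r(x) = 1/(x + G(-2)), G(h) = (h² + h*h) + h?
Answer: 2842/11 ≈ 258.36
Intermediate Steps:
G(h) = h + 2*h² (G(h) = (h² + h²) + h = 2*h² + h = h + 2*h²)
r(x) = 1/(6 + x) (r(x) = 1/(x - 2*(1 + 2*(-2))) = 1/(x - 2*(1 - 4)) = 1/(x - 2*(-3)) = 1/(x + 6) = 1/(6 + x))
-7*(-37 + r(5)) = -7*(-37 + 1/(6 + 5)) = -7*(-37 + 1/11) = -7*(-406/11) = 2842/11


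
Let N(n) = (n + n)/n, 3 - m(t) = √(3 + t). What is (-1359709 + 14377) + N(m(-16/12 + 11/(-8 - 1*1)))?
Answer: -1345330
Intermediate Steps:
m(t) = 3 - √(3 + t)
N(n) = 2 (N(n) = (2*n)/n = 2)
(-1359709 + 14377) + N(m(-16/12 + 11/(-8 - 1*1))) = (-1359709 + 14377) + 2 = -1345332 + 2 = -1345330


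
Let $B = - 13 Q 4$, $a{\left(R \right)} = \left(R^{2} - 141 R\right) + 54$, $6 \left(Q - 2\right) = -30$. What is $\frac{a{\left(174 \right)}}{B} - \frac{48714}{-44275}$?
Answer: $\frac{957309}{25025} \approx 38.254$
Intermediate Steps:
$Q = -3$ ($Q = 2 + \frac{1}{6} \left(-30\right) = 2 - 5 = -3$)
$a{\left(R \right)} = 54 + R^{2} - 141 R$
$B = 156$ ($B = \left(-13\right) \left(-3\right) 4 = 39 \cdot 4 = 156$)
$\frac{a{\left(174 \right)}}{B} - \frac{48714}{-44275} = \frac{54 + 174^{2} - 24534}{156} - \frac{48714}{-44275} = \left(54 + 30276 - 24534\right) \frac{1}{156} - - \frac{2118}{1925} = 5796 \cdot \frac{1}{156} + \frac{2118}{1925} = \frac{483}{13} + \frac{2118}{1925} = \frac{957309}{25025}$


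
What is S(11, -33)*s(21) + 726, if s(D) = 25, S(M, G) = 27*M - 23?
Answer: 7576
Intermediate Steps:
S(M, G) = -23 + 27*M
S(11, -33)*s(21) + 726 = (-23 + 27*11)*25 + 726 = (-23 + 297)*25 + 726 = 274*25 + 726 = 6850 + 726 = 7576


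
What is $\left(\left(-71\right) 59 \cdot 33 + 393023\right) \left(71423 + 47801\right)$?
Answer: $30376606064$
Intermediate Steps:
$\left(\left(-71\right) 59 \cdot 33 + 393023\right) \left(71423 + 47801\right) = \left(\left(-4189\right) 33 + 393023\right) 119224 = \left(-138237 + 393023\right) 119224 = 254786 \cdot 119224 = 30376606064$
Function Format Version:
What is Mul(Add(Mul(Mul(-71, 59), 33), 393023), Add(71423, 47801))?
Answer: 30376606064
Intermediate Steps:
Mul(Add(Mul(Mul(-71, 59), 33), 393023), Add(71423, 47801)) = Mul(Add(Mul(-4189, 33), 393023), 119224) = Mul(Add(-138237, 393023), 119224) = Mul(254786, 119224) = 30376606064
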